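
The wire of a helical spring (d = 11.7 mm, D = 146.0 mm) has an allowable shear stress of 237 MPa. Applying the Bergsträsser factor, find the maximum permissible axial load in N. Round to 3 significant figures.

923 N

C = D/d = 146.0/11.7 = 12.4786
K_B = (4C+2)/(4C−3) = 51.915/46.915 = 1.1066
τ_max = K·8FD/(πd³) → F_max = τ_allow·πd³/(8DK)
F_max = 237·π·11.7³/(8·146.0·1.1066) = 1.1925e+06/1292.5 = 922.64 N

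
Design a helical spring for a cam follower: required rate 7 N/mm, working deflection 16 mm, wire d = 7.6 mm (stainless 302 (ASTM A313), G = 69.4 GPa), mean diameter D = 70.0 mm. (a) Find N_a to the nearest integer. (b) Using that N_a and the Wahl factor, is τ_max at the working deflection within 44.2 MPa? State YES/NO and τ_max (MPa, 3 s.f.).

N_a = Gd⁴/(8D³k) = (69.4×10³)(7.6⁴)/(8·70.0³·7) = 12.05 → N_a = 12
Actual rate k = Gd⁴/(8D³·12) = 7.0315 N/mm
Working load F = kδ = 7.0315·16 = 112.5 N
C = 70.0/7.6 = 9.2105; K_W = (4C−1)/(4C−4)+0.615/C = 1.1581
τ_max = K_W·8FD/(πd³) = 1.1581·45.684 = 52.908 MPa
τ_max > 44.2 MPa → exceeds allowable

(a) 12 coils; (b) NO, τ_max = 52.9 MPa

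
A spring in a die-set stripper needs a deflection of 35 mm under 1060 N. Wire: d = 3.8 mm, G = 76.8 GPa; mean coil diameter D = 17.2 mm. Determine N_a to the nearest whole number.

13

Required rate k = F/δ = 1060/35 = 30.286 N/mm
N_a = Gd⁴/(8D³k) = (76.8×10³ × 3.8⁴)/(8 × 17.2³ × 30.286)
    = 1.60138e+07 / 1.23286e+06 = 12.99 → 13 coils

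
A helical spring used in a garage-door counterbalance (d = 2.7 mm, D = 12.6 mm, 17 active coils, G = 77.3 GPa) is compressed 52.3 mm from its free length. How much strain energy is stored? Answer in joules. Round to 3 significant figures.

k = Gd⁴/(8D³N_a) = (77.3×10³)(2.7⁴)/(8·12.6³·17) = 15.1 N/mm
U = ½kδ² = 0.5 × 15.1 × 52.3² = 20652 N·mm = 20.652 J

20.7 J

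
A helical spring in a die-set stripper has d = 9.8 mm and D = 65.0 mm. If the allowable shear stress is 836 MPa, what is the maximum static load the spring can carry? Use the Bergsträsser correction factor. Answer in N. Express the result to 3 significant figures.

3920 N

C = D/d = 65.0/9.8 = 6.6327
K_B = (4C+2)/(4C−3) = 28.531/23.531 = 1.2125
τ_max = K·8FD/(πd³) → F_max = τ_allow·πd³/(8DK)
F_max = 836·π·9.8³/(8·65.0·1.2125) = 2.4719e+06/630.49 = 3920.6 N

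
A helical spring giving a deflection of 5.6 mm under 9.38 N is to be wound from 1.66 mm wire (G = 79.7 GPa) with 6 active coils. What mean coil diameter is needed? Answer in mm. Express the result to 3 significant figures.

19.6 mm

Required rate k = F/δ = 9.38/5.6 = 1.675 N/mm
D = (Gd⁴/(8N_a·k))^(1/3) = (79.7×10³·1.66⁴/(8·6·1.675))^(1/3)
  = (7527.22)^(1/3) = 19.5980 mm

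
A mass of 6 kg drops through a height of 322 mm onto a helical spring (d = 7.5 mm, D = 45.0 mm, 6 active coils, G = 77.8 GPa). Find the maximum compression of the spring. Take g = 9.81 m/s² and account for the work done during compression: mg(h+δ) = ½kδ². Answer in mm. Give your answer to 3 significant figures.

k = Gd⁴/(8D³N_a) = (77.8×10³)(7.5⁴)/(8·45.0³·6) = 56.279 N/mm
W = mg = 6 × 9.81 = 58.86 N
½kδ² − Wδ − Wh = 0 → δ = (W + √(W² + 2kWh))/k
δ = (58.86 + √(3464.5 + 2.1333e+06))/56.279 = (58.86 + 1461.8)/56.279 = 27.019 mm

27.0 mm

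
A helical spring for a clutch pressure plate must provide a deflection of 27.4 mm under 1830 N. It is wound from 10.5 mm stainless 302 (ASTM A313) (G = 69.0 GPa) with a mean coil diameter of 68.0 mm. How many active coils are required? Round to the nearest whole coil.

5

Required rate k = F/δ = 1830/27.4 = 66.788 N/mm
N_a = Gd⁴/(8D³k) = (69.0×10³ × 10.5⁴)/(8 × 68.0³ × 66.788)
    = 8.38699e+08 / 1.68003e+08 = 4.992 → 5 coils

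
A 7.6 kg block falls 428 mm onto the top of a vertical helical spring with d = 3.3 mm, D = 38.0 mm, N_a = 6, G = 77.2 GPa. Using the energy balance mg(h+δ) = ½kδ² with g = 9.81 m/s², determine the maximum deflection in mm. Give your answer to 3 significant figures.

159 mm

k = Gd⁴/(8D³N_a) = (77.2×10³)(3.3⁴)/(8·38.0³·6) = 3.476 N/mm
W = mg = 7.6 × 9.81 = 74.556 N
½kδ² − Wδ − Wh = 0 → δ = (W + √(W² + 2kWh))/k
δ = (74.556 + √(5558.6 + 221839))/3.476 = (74.556 + 476.86)/3.476 = 158.64 mm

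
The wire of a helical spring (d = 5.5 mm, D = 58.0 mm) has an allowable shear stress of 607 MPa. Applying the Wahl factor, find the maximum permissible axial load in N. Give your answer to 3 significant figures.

601 N

C = D/d = 58.0/5.5 = 10.5455
K_W = (4C−1)/(4C−4) + 0.615/C = 41.182/38.182 + 0.0583 = 1.1369
τ_max = K·8FD/(πd³) → F_max = τ_allow·πd³/(8DK)
F_max = 607·π·5.5³/(8·58.0·1.1369) = 3.1727e+05/527.52 = 601.44 N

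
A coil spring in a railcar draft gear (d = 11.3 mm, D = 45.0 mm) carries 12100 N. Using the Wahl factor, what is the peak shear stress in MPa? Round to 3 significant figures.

1350 MPa

Spring index C = D/d = 45.0/11.3 = 3.9823
K_W = (4C−1)/(4C−4) + 0.615/C = 14.929/11.929 + 0.1544 = 1.4059
τ₀ = 8FD/(πd³) = 8·12100·45.0/(π·11.3³) = 4.356e+06/4533 = 960.95 MPa
τ_max = K·τ₀ = 1.4059 × 960.95 = 1351 MPa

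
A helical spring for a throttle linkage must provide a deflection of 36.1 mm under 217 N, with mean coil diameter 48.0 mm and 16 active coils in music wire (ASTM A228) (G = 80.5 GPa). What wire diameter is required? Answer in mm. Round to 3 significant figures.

5.70 mm

Required rate k = F/δ = 217/36.1 = 6.0111 N/mm
d = (8D³N_a·k / G)^(1/4) = (8·48.0³·16·6.0111 / (80.5×10³))^0.25
  = (1057)^0.25 = 5.7019 mm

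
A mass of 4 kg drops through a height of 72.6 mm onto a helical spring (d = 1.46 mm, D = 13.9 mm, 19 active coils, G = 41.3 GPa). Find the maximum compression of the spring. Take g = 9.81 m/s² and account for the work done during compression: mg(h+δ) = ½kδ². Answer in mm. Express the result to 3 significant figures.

k = Gd⁴/(8D³N_a) = (41.3×10³)(1.46⁴)/(8·13.9³·19) = 0.4597 N/mm
W = mg = 4 × 9.81 = 39.24 N
½kδ² − Wδ − Wh = 0 → δ = (W + √(W² + 2kWh))/k
δ = (39.24 + √(1539.8 + 2619.2))/0.4597 = (39.24 + 64.49)/0.4597 = 225.65 mm

226 mm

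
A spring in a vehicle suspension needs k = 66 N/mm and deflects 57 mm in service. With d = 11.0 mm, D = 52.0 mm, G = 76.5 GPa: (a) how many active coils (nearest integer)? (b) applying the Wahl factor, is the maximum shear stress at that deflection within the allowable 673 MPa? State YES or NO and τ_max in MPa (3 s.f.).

(a) 15 coils; (b) YES, τ_max = 501 MPa

N_a = Gd⁴/(8D³k) = (76.5×10³)(11.0⁴)/(8·52.0³·66) = 15.09 → N_a = 15
Actual rate k = Gd⁴/(8D³·15) = 66.381 N/mm
Working load F = kδ = 66.381·57 = 3783.7 N
C = 52.0/11.0 = 4.7273; K_W = (4C−1)/(4C−4)+0.615/C = 1.3313
τ_max = K_W·8FD/(πd³) = 1.3313·376.43 = 501.14 MPa
τ_max ≤ 673 MPa → acceptable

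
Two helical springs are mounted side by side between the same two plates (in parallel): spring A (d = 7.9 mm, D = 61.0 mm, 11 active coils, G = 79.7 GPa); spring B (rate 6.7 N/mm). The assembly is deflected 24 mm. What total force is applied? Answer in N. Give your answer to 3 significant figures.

k_A = Gd⁴/(8D³N_a) = (79.7×10³)(7.9⁴)/(8·61.0³·11) = 15.542 N/mm
Parallel: k_eq = 15.542 + 6.7 = 22.242 N/mm
F = k_eq·δ = 22.242·24 = 533.8 N

534 N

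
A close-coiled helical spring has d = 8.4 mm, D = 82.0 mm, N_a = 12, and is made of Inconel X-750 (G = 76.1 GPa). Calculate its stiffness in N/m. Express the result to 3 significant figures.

7160 N/m

k = Gd⁴/(8D³N_a) = (76.1×10³ × 8.4⁴) / (8 × 82.0³ × 12)
  = 3.7888e+08 / 5.29313e+07 = 7.158 N/mm = 7158 N/m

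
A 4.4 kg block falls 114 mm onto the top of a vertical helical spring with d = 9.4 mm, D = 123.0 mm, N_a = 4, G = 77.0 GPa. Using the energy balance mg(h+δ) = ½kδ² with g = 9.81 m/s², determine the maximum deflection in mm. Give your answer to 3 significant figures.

35.8 mm

k = Gd⁴/(8D³N_a) = (77.0×10³)(9.4⁴)/(8·123.0³·4) = 10.096 N/mm
W = mg = 4.4 × 9.81 = 43.164 N
½kδ² − Wδ − Wh = 0 → δ = (W + √(W² + 2kWh))/k
δ = (43.164 + √(1863.1 + 99355.8))/10.096 = (43.164 + 318.15)/10.096 = 35.789 mm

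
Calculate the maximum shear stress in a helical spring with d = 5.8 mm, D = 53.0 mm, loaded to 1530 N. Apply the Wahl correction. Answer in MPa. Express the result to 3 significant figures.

1230 MPa

Spring index C = D/d = 53.0/5.8 = 9.1379
K_W = (4C−1)/(4C−4) + 0.615/C = 35.552/32.552 + 0.0673 = 1.1595
τ₀ = 8FD/(πd³) = 8·1530·53.0/(π·5.8³) = 648720/612.96 = 1058.3 MPa
τ_max = K·τ₀ = 1.1595 × 1058.3 = 1227.1 MPa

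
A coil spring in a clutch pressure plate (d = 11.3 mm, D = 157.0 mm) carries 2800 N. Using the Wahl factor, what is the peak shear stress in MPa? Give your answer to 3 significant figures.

Spring index C = D/d = 157.0/11.3 = 13.8938
K_W = (4C−1)/(4C−4) + 0.615/C = 54.575/51.575 + 0.0443 = 1.1024
τ₀ = 8FD/(πd³) = 8·2800·157.0/(π·11.3³) = 3.5168e+06/4533 = 775.82 MPa
τ_max = K·τ₀ = 1.1024 × 775.82 = 855.29 MPa

855 MPa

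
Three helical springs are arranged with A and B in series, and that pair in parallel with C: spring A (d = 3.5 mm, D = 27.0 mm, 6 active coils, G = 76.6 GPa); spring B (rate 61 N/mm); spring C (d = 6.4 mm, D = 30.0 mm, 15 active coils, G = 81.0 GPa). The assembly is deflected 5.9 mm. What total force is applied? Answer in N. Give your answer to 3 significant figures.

k_A = Gd⁴/(8D³N_a) = (76.6×10³)(3.5⁴)/(8·27.0³·6) = 12.167 N/mm
k_C = Gd⁴/(8D³N_a) = (81.0×10³)(6.4⁴)/(8·30.0³·15) = 41.943 N/mm
Springs A,B series: k_AB = 1/(1/12.167+1/61) = 10.143 N/mm; parallel with C: k_eq = 10.143+41.943 = 52.086 N/mm
F = k_eq·δ = 52.086·5.9 = 307.31 N

307 N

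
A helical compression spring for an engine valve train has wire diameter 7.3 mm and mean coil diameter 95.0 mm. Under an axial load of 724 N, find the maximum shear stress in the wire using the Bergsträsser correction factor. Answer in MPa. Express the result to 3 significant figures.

Spring index C = D/d = 95.0/7.3 = 13.0137
K_B = (4C+2)/(4C−3) = 54.055/49.055 = 1.1019
τ₀ = 8FD/(πd³) = 8·724·95.0/(π·7.3³) = 550240/1222.1 = 450.23 MPa
τ_max = K·τ₀ = 1.1019 × 450.23 = 496.12 MPa

496 MPa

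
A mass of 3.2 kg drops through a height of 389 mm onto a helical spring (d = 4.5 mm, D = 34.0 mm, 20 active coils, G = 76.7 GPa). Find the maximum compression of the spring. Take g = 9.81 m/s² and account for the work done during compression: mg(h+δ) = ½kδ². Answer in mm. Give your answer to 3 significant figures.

k = Gd⁴/(8D³N_a) = (76.7×10³)(4.5⁴)/(8·34.0³·20) = 5.0014 N/mm
W = mg = 3.2 × 9.81 = 31.392 N
½kδ² − Wδ − Wh = 0 → δ = (W + √(W² + 2kWh))/k
δ = (31.392 + √(985.46 + 122148))/5.0014 = (31.392 + 350.9)/5.0014 = 76.438 mm

76.4 mm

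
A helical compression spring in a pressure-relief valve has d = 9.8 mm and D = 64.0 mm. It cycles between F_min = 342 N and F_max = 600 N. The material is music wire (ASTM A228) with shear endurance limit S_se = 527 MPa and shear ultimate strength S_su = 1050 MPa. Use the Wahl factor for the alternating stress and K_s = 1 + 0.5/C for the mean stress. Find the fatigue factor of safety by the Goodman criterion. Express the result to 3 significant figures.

7.37

C = D/d = 64.0/9.8 = 6.5306; K_W = (4C−1)/(4C−4)+0.615/C = 1.2298; K_s = 1+0.5/C = 1.0766
F_a = (F_max−F_min)/2 = 129 N; F_m = (F_max+F_min)/2 = 471 N
τ_a = K_W·8F_aD/(πd³) = 1.2298 × 22.337 = 27.47 MPa
τ_m = K_s·8F_mD/(πd³) = 1.0766 × 81.557 = 87.802 MPa
Goodman: 1/n_f = τ_a/S_se + τ_m/S_su = 27.47/527 + 87.802/1050 = 0.05213 + 0.08362 = 0.13575
n_f = 1/0.13575 = 7.367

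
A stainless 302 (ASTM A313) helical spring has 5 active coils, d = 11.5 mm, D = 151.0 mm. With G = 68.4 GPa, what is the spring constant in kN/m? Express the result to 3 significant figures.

k = Gd⁴/(8D³N_a) = (68.4×10³ × 11.5⁴) / (8 × 151.0³ × 5)
  = 1.19632e+09 / 1.37718e+08 = 8.6867 N/mm

8.69 kN/m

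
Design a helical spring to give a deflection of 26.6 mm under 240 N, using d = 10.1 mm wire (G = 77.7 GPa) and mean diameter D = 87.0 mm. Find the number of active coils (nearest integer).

17

Required rate k = F/δ = 240/26.6 = 9.0226 N/mm
N_a = Gd⁴/(8D³k) = (77.7×10³ × 10.1⁴)/(8 × 87.0³ × 9.0226)
    = 8.08549e+08 / 4.7531e+07 = 17.01 → 17 coils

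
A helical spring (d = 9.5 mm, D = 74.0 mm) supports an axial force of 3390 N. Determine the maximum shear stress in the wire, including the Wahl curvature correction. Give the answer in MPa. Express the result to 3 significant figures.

Spring index C = D/d = 74.0/9.5 = 7.7895
K_W = (4C−1)/(4C−4) + 0.615/C = 30.158/27.158 + 0.0790 = 1.1894
τ₀ = 8FD/(πd³) = 8·3390·74.0/(π·9.5³) = 2.00688e+06/2693.5 = 745.08 MPa
τ_max = K·τ₀ = 1.1894 × 745.08 = 886.21 MPa

886 MPa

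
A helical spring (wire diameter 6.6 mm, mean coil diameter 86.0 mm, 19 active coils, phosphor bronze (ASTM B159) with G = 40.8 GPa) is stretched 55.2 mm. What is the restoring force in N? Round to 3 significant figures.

k = Gd⁴/(8D³N_a) = (40.8×10³)(6.6⁴)/(8·86.0³·19) = 0.80075 N/mm
F = k·δ = 0.80075 × 55.2 = 44.201 N

44.2 N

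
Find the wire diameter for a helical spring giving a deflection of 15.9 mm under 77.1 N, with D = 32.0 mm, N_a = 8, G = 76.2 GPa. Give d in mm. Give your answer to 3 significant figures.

Required rate k = F/δ = 77.1/15.9 = 4.8491 N/mm
d = (8D³N_a·k / G)^(1/4) = (8·32.0³·8·4.8491 / (76.2×10³))^0.25
  = (133.45)^0.25 = 3.3989 mm

3.40 mm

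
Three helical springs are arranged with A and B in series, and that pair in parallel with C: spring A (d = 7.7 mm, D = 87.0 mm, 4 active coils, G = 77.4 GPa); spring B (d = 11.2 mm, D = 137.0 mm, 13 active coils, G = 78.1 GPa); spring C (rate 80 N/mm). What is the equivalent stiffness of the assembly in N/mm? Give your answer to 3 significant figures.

k_A = Gd⁴/(8D³N_a) = (77.4×10³)(7.7⁴)/(8·87.0³·4) = 12.912 N/mm
k_B = Gd⁴/(8D³N_a) = (78.1×10³)(11.2⁴)/(8·137.0³·13) = 4.5955 N/mm
Springs A,B series: k_AB = 1/(1/12.912+1/4.5955) = 3.3892 N/mm; parallel with C: k_eq = 3.3892+80 = 83.389 N/mm

83.4 N/mm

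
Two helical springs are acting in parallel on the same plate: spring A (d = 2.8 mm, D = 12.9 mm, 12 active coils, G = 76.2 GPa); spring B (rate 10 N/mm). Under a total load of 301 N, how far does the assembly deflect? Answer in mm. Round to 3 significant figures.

9.20 mm

k_A = Gd⁴/(8D³N_a) = (76.2×10³)(2.8⁴)/(8·12.9³·12) = 22.727 N/mm
Parallel: k_eq = 22.727 + 10 = 32.727 N/mm
δ = F/k_eq = 301/32.727 = 9.1972 mm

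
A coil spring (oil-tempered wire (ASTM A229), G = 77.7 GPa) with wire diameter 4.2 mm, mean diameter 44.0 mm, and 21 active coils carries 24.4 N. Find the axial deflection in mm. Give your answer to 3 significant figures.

14.4 mm

k = Gd⁴/(8D³N_a) = (77.7×10³)(4.2⁴)/(8·44.0³·21) = 1.6895 N/mm
δ = F/k = 24.4 / 1.6895 = 14.442 mm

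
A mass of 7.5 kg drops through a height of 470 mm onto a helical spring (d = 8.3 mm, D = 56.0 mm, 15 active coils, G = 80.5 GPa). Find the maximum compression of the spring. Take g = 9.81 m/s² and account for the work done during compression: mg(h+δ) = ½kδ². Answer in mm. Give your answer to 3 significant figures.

66.0 mm

k = Gd⁴/(8D³N_a) = (80.5×10³)(8.3⁴)/(8·56.0³·15) = 18.129 N/mm
W = mg = 7.5 × 9.81 = 73.575 N
½kδ² − Wδ − Wh = 0 → δ = (W + √(W² + 2kWh))/k
δ = (73.575 + √(5413.3 + 1.25378e+06))/18.129 = (73.575 + 1122.1)/18.129 = 65.957 mm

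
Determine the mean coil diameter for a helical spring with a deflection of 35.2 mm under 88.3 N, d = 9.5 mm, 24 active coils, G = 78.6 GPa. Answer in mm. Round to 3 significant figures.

Required rate k = F/δ = 88.3/35.2 = 2.5085 N/mm
D = (Gd⁴/(8N_a·k))^(1/3) = (78.6×10³·9.5⁴/(8·24·2.5085))^(1/3)
  = (1.32922e+06)^(1/3) = 109.9510 mm

110 mm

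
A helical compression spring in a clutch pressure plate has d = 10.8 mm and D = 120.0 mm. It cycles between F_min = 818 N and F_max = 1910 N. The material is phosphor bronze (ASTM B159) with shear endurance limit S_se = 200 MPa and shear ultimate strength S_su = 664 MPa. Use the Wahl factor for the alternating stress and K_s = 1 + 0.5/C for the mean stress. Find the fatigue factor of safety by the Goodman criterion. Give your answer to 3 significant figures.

C = D/d = 120.0/10.8 = 11.1111; K_W = (4C−1)/(4C−4)+0.615/C = 1.1295; K_s = 1+0.5/C = 1.0450
F_a = (F_max−F_min)/2 = 546 N; F_m = (F_max+F_min)/2 = 1364 N
τ_a = K_W·8F_aD/(πd³) = 1.1295 × 132.45 = 149.6 MPa
τ_m = K_s·8F_mD/(πd³) = 1.0450 × 330.88 = 345.76 MPa
Goodman: 1/n_f = τ_a/S_se + τ_m/S_su = 149.6/200 + 345.76/664 = 0.74801 + 0.52073 = 1.2687
n_f = 1/1.2687 = 0.7882

0.788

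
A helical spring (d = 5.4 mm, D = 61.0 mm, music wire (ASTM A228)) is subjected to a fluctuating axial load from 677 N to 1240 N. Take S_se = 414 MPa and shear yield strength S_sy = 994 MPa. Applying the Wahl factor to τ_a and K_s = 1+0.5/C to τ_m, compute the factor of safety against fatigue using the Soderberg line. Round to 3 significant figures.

C = D/d = 61.0/5.4 = 11.2963; K_W = (4C−1)/(4C−4)+0.615/C = 1.1273; K_s = 1+0.5/C = 1.0443
F_a = (F_max−F_min)/2 = 281.5 N; F_m = (F_max+F_min)/2 = 958.5 N
τ_a = K_W·8F_aD/(πd³) = 1.1273 × 277.69 = 313.04 MPa
τ_m = K_s·8F_mD/(πd³) = 1.0443 × 945.54 = 987.39 MPa
Soderberg: 1/n_f = τ_a/S_se + τ_m/S_sy = 313.04/414 + 987.39/994 = 0.75614 + 0.99335 = 1.7495
n_f = 1/1.7495 = 0.5716

0.572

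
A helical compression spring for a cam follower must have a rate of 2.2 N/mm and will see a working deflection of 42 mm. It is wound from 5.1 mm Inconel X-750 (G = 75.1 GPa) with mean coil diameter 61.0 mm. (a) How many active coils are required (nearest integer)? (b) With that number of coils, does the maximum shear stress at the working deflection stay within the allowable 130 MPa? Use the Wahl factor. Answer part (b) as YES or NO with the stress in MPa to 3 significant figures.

N_a = Gd⁴/(8D³k) = (75.1×10³)(5.1⁴)/(8·61.0³·2.2) = 12.72 → N_a = 13
Actual rate k = Gd⁴/(8D³·13) = 2.1523 N/mm
Working load F = kδ = 2.1523·42 = 90.396 N
C = 61.0/5.1 = 11.9608; K_W = (4C−1)/(4C−4)+0.615/C = 1.1198
τ_max = K_W·8FD/(πd³) = 1.1198·105.85 = 118.54 MPa
τ_max ≤ 130 MPa → acceptable

(a) 13 coils; (b) YES, τ_max = 119 MPa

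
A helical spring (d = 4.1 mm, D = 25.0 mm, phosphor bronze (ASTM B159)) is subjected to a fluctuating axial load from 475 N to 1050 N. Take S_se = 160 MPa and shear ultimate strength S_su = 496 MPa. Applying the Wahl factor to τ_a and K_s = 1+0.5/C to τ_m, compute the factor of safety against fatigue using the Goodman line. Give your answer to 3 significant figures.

C = D/d = 25.0/4.1 = 6.0976; K_W = (4C−1)/(4C−4)+0.615/C = 1.2480; K_s = 1+0.5/C = 1.0820
F_a = (F_max−F_min)/2 = 287.5 N; F_m = (F_max+F_min)/2 = 762.5 N
τ_a = K_W·8F_aD/(πd³) = 1.2480 × 265.56 = 331.42 MPa
τ_m = K_s·8F_mD/(πd³) = 1.0820 × 704.32 = 762.07 MPa
Goodman: 1/n_f = τ_a/S_se + τ_m/S_su = 331.42/160 + 762.07/496 = 2.07137 + 1.53643 = 3.6078
n_f = 1/3.6078 = 0.2772

0.277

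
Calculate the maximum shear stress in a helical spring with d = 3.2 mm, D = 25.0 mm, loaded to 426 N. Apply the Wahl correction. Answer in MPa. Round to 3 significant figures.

984 MPa

Spring index C = D/d = 25.0/3.2 = 7.8125
K_W = (4C−1)/(4C−4) + 0.615/C = 30.250/27.250 + 0.0787 = 1.1888
τ₀ = 8FD/(πd³) = 8·426·25.0/(π·3.2³) = 85200/102.94 = 827.64 MPa
τ_max = K·τ₀ = 1.1888 × 827.64 = 983.9 MPa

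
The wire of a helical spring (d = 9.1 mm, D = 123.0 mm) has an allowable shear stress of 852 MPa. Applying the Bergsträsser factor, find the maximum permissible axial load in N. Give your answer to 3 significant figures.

1870 N

C = D/d = 123.0/9.1 = 13.5165
K_B = (4C+2)/(4C−3) = 56.066/51.066 = 1.0979
τ_max = K·8FD/(πd³) → F_max = τ_allow·πd³/(8DK)
F_max = 852·π·9.1³/(8·123.0·1.0979) = 2.017e+06/1080.3 = 1867 N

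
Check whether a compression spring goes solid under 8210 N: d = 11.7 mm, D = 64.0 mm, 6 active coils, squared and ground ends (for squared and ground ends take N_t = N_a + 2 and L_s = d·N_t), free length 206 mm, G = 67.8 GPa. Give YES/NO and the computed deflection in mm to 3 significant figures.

NO, δ = 81.3 mm

k = Gd⁴/(8D³N_a) = (67.8×10³)(11.7⁴)/(8·64.0³·6) = 100.97 N/mm
N_t = 8; L_s = 11.7·8 = 93.6 mm; δ_solid = L₀ − L_s = 206 − 93.6 = 112.4 mm
δ = F/k = 8210/100.97 = 81.311 mm
δ < δ_solid → spring does not go solid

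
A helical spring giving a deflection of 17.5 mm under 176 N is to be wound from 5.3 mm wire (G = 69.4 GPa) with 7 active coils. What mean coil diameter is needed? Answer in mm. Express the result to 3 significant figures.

Required rate k = F/δ = 176/17.5 = 10.057 N/mm
D = (Gd⁴/(8N_a·k))^(1/3) = (69.4×10³·5.3⁴/(8·7·10.057))^(1/3)
  = (97230)^(1/3) = 45.9833 mm

46.0 mm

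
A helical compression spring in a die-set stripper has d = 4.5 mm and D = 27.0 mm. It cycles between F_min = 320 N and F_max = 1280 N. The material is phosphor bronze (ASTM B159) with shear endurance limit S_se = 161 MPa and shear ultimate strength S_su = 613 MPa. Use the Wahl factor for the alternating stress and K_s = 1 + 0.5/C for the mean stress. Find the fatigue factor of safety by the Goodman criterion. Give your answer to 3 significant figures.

0.257

C = D/d = 27.0/4.5 = 6.0000; K_W = (4C−1)/(4C−4)+0.615/C = 1.2525; K_s = 1+0.5/C = 1.0833
F_a = (F_max−F_min)/2 = 480 N; F_m = (F_max+F_min)/2 = 800 N
τ_a = K_W·8F_aD/(πd³) = 1.2525 × 362.17 = 453.61 MPa
τ_m = K_s·8F_mD/(πd³) = 1.0833 × 603.61 = 653.91 MPa
Goodman: 1/n_f = τ_a/S_se + τ_m/S_su = 453.61/161 + 653.91/613 = 2.81747 + 1.06674 = 3.8842
n_f = 1/3.8842 = 0.2575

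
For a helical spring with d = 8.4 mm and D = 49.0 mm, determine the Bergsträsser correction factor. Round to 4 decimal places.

C = D/d = 49.0/8.4 = 5.8333
K_B = (4C+2)/(4C−3) = 25.333/20.333 = 1.2459

1.2459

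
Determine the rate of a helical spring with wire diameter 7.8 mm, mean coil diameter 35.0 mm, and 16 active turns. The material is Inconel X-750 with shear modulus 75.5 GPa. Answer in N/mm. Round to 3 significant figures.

k = Gd⁴/(8D³N_a) = (75.5×10³ × 7.8⁴) / (8 × 35.0³ × 16)
  = 2.79464e+08 / 5.488e+06 = 50.923 N/mm

50.9 N/mm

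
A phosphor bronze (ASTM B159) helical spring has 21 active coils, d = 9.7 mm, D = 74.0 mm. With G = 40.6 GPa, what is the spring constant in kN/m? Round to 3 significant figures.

5.28 kN/m

k = Gd⁴/(8D³N_a) = (40.6×10³ × 9.7⁴) / (8 × 74.0³ × 21)
  = 3.59429e+08 / 6.80776e+07 = 5.2797 N/mm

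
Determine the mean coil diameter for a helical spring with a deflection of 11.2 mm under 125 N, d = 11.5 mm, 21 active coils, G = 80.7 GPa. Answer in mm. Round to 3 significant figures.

91.0 mm

Required rate k = F/δ = 125/11.2 = 11.161 N/mm
D = (Gd⁴/(8N_a·k))^(1/3) = (80.7×10³·11.5⁴/(8·21·11.161))^(1/3)
  = (752772)^(1/3) = 90.9678 mm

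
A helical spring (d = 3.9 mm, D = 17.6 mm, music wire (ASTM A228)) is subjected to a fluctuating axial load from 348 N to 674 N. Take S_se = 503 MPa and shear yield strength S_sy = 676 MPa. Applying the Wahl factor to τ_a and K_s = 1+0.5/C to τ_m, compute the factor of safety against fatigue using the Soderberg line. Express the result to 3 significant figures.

1.04

C = D/d = 17.6/3.9 = 4.5128; K_W = (4C−1)/(4C−4)+0.615/C = 1.3498; K_s = 1+0.5/C = 1.1108
F_a = (F_max−F_min)/2 = 163 N; F_m = (F_max+F_min)/2 = 511 N
τ_a = K_W·8F_aD/(πd³) = 1.3498 × 123.15 = 166.23 MPa
τ_m = K_s·8F_mD/(πd³) = 1.1108 × 386.08 = 428.86 MPa
Soderberg: 1/n_f = τ_a/S_se + τ_m/S_sy = 166.23/503 + 428.86/676 = 0.33048 + 0.63441 = 0.96488
n_f = 1/0.96488 = 1.036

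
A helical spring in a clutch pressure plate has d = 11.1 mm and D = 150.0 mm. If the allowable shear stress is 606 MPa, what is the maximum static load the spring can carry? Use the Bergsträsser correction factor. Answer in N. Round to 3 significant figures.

1980 N

C = D/d = 150.0/11.1 = 13.5135
K_B = (4C+2)/(4C−3) = 56.054/51.054 = 1.0979
τ_max = K·8FD/(πd³) → F_max = τ_allow·πd³/(8DK)
F_max = 606·π·11.1³/(8·150.0·1.0979) = 2.6037e+06/1317.5 = 1976.2 N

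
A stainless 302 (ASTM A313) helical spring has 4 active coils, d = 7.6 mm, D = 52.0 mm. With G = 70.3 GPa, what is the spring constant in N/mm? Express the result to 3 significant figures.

k = Gd⁴/(8D³N_a) = (70.3×10³ × 7.6⁴) / (8 × 52.0³ × 4)
  = 2.34536e+08 / 4.49946e+06 = 52.125 N/mm

52.1 N/mm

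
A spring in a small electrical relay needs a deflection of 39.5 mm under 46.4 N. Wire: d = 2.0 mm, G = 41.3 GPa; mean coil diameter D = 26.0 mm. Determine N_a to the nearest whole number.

Required rate k = F/δ = 46.4/39.5 = 1.1747 N/mm
N_a = Gd⁴/(8D³k) = (41.3×10³ × 2.0⁴)/(8 × 26.0³ × 1.1747)
    = 660800 / 165170 = 4.001 → 4 coils

4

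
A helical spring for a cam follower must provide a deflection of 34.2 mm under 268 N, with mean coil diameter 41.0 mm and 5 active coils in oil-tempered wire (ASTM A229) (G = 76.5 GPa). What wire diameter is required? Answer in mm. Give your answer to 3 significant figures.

Required rate k = F/δ = 268/34.2 = 7.8363 N/mm
d = (8D³N_a·k / G)^(1/4) = (8·41.0³·5·7.8363 / (76.5×10³))^0.25
  = (282.4)^0.25 = 4.0993 mm

4.10 mm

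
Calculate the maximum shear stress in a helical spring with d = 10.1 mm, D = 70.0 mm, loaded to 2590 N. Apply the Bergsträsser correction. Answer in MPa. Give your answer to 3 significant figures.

Spring index C = D/d = 70.0/10.1 = 6.9307
K_B = (4C+2)/(4C−3) = 29.723/24.723 = 1.2022
τ₀ = 8FD/(πd³) = 8·2590·70.0/(π·10.1³) = 1.4504e+06/3236.8 = 448.1 MPa
τ_max = K·τ₀ = 1.2022 × 448.1 = 538.72 MPa

539 MPa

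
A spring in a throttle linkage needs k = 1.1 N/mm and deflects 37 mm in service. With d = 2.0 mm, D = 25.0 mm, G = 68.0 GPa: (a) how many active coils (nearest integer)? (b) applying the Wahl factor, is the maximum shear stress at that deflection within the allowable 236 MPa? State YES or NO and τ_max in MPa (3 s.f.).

N_a = Gd⁴/(8D³k) = (68.0×10³)(2.0⁴)/(8·25.0³·1.1) = 7.913 → N_a = 8
Actual rate k = Gd⁴/(8D³·8) = 1.088 N/mm
Working load F = kδ = 1.088·37 = 40.256 N
C = 25.0/2.0 = 12.5000; K_W = (4C−1)/(4C−4)+0.615/C = 1.1144
τ_max = K_W·8FD/(πd³) = 1.1144·320.35 = 357 MPa
τ_max > 236 MPa → exceeds allowable

(a) 8 coils; (b) NO, τ_max = 357 MPa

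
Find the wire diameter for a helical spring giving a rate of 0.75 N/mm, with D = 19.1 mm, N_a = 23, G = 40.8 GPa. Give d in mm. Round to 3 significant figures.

2.20 mm

d = (8D³N_a·k / G)^(1/4) = (8·19.1³·23·0.75 / (40.8×10³))^0.25
  = (23.568)^0.25 = 2.2033 mm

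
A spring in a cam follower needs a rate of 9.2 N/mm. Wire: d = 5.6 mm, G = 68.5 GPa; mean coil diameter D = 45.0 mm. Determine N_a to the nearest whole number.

10

N_a = Gd⁴/(8D³k) = (68.5×10³ × 5.6⁴)/(8 × 45.0³ × 9.2)
    = 6.73663e+07 / 6.7068e+06 = 10.04 → 10 coils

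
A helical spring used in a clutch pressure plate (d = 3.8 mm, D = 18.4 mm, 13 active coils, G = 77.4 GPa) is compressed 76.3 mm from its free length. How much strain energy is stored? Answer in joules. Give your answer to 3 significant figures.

72.5 J

k = Gd⁴/(8D³N_a) = (77.4×10³)(3.8⁴)/(8·18.4³·13) = 24.911 N/mm
U = ½kδ² = 0.5 × 24.911 × 76.3² = 72512 N·mm = 72.512 J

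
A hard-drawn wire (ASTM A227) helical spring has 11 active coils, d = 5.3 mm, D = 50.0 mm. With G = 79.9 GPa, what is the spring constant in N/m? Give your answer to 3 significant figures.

k = Gd⁴/(8D³N_a) = (79.9×10³ × 5.3⁴) / (8 × 50.0³ × 11)
  = 6.30449e+07 / 1.1e+07 = 5.7314 N/mm = 5731.4 N/m

5730 N/m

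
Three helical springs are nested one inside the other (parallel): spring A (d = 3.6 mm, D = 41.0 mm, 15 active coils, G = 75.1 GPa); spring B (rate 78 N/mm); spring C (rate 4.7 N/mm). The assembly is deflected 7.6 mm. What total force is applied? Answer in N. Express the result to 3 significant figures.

k_A = Gd⁴/(8D³N_a) = (75.1×10³)(3.6⁴)/(8·41.0³·15) = 1.5252 N/mm
Parallel: k_eq = 1.5252 + 78 + 4.7 = 84.225 N/mm
F = k_eq·δ = 84.225·7.6 = 640.11 N

640 N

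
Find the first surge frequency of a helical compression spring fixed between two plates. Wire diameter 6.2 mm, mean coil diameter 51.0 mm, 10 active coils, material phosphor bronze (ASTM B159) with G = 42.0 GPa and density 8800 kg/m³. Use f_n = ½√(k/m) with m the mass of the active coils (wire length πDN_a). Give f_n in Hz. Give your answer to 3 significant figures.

k = Gd⁴/(8D³N_a) = (42.0×10³)(6.2⁴)/(8·51.0³·10) = 5.8481 N/mm = 5848.1 N/m
Wire length L = πDN_a = π·51.0·10 = 1602.2 mm
m = ρ·(πd²/4)·L = 8800 × 30.191×10⁻⁶ m² × 1.6022 m = 0.42567 kg
f_n = ½√(k/m) = 0.5·√(5848.1/0.42567) = 0.5·√(13739) = 58.606 Hz

58.6 Hz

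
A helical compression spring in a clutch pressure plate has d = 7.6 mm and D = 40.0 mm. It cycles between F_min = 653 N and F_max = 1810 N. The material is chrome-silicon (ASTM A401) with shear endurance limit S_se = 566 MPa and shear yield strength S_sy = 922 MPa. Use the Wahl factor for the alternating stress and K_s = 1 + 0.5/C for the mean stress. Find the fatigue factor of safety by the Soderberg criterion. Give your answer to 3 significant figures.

C = D/d = 40.0/7.6 = 5.2632; K_W = (4C−1)/(4C−4)+0.615/C = 1.2928; K_s = 1+0.5/C = 1.0950
F_a = (F_max−F_min)/2 = 578.5 N; F_m = (F_max+F_min)/2 = 1231.5 N
τ_a = K_W·8F_aD/(πd³) = 1.2928 × 134.23 = 173.53 MPa
τ_m = K_s·8F_mD/(πd³) = 1.0950 × 285.75 = 312.9 MPa
Soderberg: 1/n_f = τ_a/S_se + τ_m/S_sy = 173.53/566 + 312.9/922 = 0.30660 + 0.33937 = 0.64597
n_f = 1/0.64597 = 1.548

1.55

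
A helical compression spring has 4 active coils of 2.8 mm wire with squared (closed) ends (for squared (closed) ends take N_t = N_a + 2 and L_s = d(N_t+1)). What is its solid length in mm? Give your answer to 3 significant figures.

19.6 mm

squared (closed) ends: N_t = N_a + 2 = 4 + 2 = 6
L_s = d·(N_t+1) = 2.8 × 7 = 19.6 mm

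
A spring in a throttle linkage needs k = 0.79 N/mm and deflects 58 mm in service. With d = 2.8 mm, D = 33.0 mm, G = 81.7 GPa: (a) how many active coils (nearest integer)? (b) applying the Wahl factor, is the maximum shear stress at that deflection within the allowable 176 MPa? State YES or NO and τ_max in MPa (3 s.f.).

(a) 22 coils; (b) NO, τ_max = 198 MPa

N_a = Gd⁴/(8D³k) = (81.7×10³)(2.8⁴)/(8·33.0³·0.79) = 22.11 → N_a = 22
Actual rate k = Gd⁴/(8D³·22) = 0.79396 N/mm
Working load F = kδ = 0.79396·58 = 46.05 N
C = 33.0/2.8 = 11.7857; K_W = (4C−1)/(4C−4)+0.615/C = 1.1217
τ_max = K_W·8FD/(πd³) = 1.1217·176.28 = 197.74 MPa
τ_max > 176 MPa → exceeds allowable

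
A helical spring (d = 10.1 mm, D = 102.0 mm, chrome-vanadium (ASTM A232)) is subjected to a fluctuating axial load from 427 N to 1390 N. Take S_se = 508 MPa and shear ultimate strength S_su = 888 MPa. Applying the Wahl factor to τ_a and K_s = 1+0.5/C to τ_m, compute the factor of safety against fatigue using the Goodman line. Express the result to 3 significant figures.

C = D/d = 102.0/10.1 = 10.0990; K_W = (4C−1)/(4C−4)+0.615/C = 1.1433; K_s = 1+0.5/C = 1.0495
F_a = (F_max−F_min)/2 = 481.5 N; F_m = (F_max+F_min)/2 = 908.5 N
τ_a = K_W·8F_aD/(πd³) = 1.1433 × 121.39 = 138.78 MPa
τ_m = K_s·8F_mD/(πd³) = 1.0495 × 229.03 = 240.37 MPa
Goodman: 1/n_f = τ_a/S_se + τ_m/S_su = 138.78/508 + 240.37/888 = 0.27320 + 0.27069 = 0.54389
n_f = 1/0.54389 = 1.839

1.84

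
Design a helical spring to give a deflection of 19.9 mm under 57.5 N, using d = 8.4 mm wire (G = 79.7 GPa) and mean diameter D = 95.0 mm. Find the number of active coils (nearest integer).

20

Required rate k = F/δ = 57.5/19.9 = 2.8894 N/mm
N_a = Gd⁴/(8D³k) = (79.7×10³ × 8.4⁴)/(8 × 95.0³ × 2.8894)
    = 3.96803e+08 / 1.98187e+07 = 20.02 → 20 coils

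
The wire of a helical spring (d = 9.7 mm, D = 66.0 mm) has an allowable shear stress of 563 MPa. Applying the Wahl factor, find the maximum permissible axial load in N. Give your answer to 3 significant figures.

2510 N

C = D/d = 66.0/9.7 = 6.8041
K_W = (4C−1)/(4C−4) + 0.615/C = 26.216/23.216 + 0.0904 = 1.2196
τ_max = K·8FD/(πd³) → F_max = τ_allow·πd³/(8DK)
F_max = 563·π·9.7³/(8·66.0·1.2196) = 1.6143e+06/643.95 = 2506.8 N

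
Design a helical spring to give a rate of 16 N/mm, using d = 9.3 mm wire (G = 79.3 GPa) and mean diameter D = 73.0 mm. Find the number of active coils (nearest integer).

12

N_a = Gd⁴/(8D³k) = (79.3×10³ × 9.3⁴)/(8 × 73.0³ × 16)
    = 5.93205e+08 / 4.97942e+07 = 11.91 → 12 coils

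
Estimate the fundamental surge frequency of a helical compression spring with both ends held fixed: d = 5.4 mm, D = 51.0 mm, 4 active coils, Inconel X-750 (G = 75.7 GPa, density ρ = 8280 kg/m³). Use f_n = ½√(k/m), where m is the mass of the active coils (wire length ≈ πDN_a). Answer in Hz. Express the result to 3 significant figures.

k = Gd⁴/(8D³N_a) = (75.7×10³)(5.4⁴)/(8·51.0³·4) = 15.164 N/mm = 15164 N/m
Wire length L = πDN_a = π·51.0·4 = 640.88 mm
m = ρ·(πd²/4)·L = 8280 × 22.902×10⁻⁶ m² × 0.64088 m = 0.12153 kg
f_n = ½√(k/m) = 0.5·√(15164/0.12153) = 0.5·√(1.2477e+05) = 176.62 Hz

177 Hz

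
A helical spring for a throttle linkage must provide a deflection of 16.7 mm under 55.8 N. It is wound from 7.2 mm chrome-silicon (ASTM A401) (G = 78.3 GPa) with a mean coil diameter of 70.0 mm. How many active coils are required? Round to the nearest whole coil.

23

Required rate k = F/δ = 55.8/16.7 = 3.3413 N/mm
N_a = Gd⁴/(8D³k) = (78.3×10³ × 7.2⁴)/(8 × 70.0³ × 3.3413)
    = 2.10422e+08 / 9.16857e+06 = 22.95 → 23 coils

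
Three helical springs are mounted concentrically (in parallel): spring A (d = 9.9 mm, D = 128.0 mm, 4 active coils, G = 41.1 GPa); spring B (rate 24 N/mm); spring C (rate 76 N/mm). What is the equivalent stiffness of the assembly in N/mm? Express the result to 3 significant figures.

k_A = Gd⁴/(8D³N_a) = (41.1×10³)(9.9⁴)/(8·128.0³·4) = 5.8831 N/mm
Parallel: k_eq = 5.8831 + 24 + 76 = 105.88 N/mm

106 N/mm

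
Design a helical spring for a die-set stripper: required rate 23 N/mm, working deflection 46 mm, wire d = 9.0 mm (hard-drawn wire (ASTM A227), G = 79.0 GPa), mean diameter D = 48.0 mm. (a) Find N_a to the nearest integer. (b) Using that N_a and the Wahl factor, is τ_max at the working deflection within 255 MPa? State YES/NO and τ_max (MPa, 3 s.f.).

(a) 25 coils; (b) YES, τ_max = 233 MPa

N_a = Gd⁴/(8D³k) = (79.0×10³)(9.0⁴)/(8·48.0³·23) = 25.47 → N_a = 25
Actual rate k = Gd⁴/(8D³·25) = 23.434 N/mm
Working load F = kδ = 23.434·46 = 1078 N
C = 48.0/9.0 = 5.3333; K_W = (4C−1)/(4C−4)+0.615/C = 1.2884
τ_max = K_W·8FD/(πd³) = 1.2884·180.74 = 232.86 MPa
τ_max ≤ 255 MPa → acceptable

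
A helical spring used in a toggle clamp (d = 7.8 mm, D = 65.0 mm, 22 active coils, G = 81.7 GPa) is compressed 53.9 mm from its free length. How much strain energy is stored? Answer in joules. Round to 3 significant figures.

k = Gd⁴/(8D³N_a) = (81.7×10³)(7.8⁴)/(8·65.0³·22) = 6.2567 N/mm
U = ½kδ² = 0.5 × 6.2567 × 53.9² = 9088.6 N·mm = 9.0886 J

9.09 J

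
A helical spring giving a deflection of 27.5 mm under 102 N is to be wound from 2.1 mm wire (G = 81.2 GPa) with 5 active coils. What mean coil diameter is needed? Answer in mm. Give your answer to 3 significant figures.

Required rate k = F/δ = 102/27.5 = 3.7091 N/mm
D = (Gd⁴/(8N_a·k))^(1/3) = (81.2×10³·2.1⁴/(8·5·3.7091))^(1/3)
  = (10644)^(1/3) = 21.9973 mm

22.0 mm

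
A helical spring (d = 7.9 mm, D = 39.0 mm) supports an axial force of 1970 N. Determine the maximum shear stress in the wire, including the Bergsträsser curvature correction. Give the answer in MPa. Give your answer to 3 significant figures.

Spring index C = D/d = 39.0/7.9 = 4.9367
K_B = (4C+2)/(4C−3) = 21.747/16.747 = 1.2986
τ₀ = 8FD/(πd³) = 8·1970·39.0/(π·7.9³) = 614640/1548.9 = 396.82 MPa
τ_max = K·τ₀ = 1.2986 × 396.82 = 515.29 MPa

515 MPa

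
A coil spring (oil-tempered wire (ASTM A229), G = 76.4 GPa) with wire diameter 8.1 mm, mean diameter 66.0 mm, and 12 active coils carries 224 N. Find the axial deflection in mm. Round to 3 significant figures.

18.8 mm

k = Gd⁴/(8D³N_a) = (76.4×10³)(8.1⁴)/(8·66.0³·12) = 11.916 N/mm
δ = F/k = 224 / 11.916 = 18.798 mm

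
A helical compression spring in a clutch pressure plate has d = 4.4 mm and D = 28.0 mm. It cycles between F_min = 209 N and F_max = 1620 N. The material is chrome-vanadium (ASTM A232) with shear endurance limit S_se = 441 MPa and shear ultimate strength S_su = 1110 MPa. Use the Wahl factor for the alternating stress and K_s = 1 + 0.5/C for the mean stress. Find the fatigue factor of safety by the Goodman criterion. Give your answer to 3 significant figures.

C = D/d = 28.0/4.4 = 6.3636; K_W = (4C−1)/(4C−4)+0.615/C = 1.2365; K_s = 1+0.5/C = 1.0786
F_a = (F_max−F_min)/2 = 705.5 N; F_m = (F_max+F_min)/2 = 914.5 N
τ_a = K_W·8F_aD/(πd³) = 1.2365 × 590.52 = 730.17 MPa
τ_m = K_s·8F_mD/(πd³) = 1.0786 × 765.46 = 825.61 MPa
Goodman: 1/n_f = τ_a/S_se + τ_m/S_su = 730.17/441 + 825.61/1110 = 1.65571 + 0.74379 = 2.3995
n_f = 1/2.3995 = 0.4168

0.417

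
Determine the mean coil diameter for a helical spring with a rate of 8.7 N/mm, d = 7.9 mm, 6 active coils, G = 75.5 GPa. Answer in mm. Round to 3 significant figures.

89.0 mm

D = (Gd⁴/(8N_a·k))^(1/3) = (75.5×10³·7.9⁴/(8·6·8.7))^(1/3)
  = (704198)^(1/3) = 88.9675 mm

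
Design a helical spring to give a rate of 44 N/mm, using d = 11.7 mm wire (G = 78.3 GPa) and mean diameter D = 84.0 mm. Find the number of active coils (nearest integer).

N_a = Gd⁴/(8D³k) = (78.3×10³ × 11.7⁴)/(8 × 84.0³ × 44)
    = 1.46725e+09 / 2.08632e+08 = 7.033 → 7 coils

7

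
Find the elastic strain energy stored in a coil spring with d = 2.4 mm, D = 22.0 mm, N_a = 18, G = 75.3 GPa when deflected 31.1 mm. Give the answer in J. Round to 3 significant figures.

k = Gd⁴/(8D³N_a) = (75.3×10³)(2.4⁴)/(8·22.0³·18) = 1.6293 N/mm
U = ½kδ² = 0.5 × 1.6293 × 31.1² = 787.95 N·mm = 0.78795 J

0.788 J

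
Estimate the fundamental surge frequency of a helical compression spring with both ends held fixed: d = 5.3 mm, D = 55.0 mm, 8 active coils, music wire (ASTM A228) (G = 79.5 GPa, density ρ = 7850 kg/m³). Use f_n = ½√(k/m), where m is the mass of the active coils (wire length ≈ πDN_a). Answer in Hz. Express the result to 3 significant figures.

k = Gd⁴/(8D³N_a) = (79.5×10³)(5.3⁴)/(8·55.0³·8) = 5.8912 N/mm = 5891.2 N/m
Wire length L = πDN_a = π·55.0·8 = 1382.3 mm
m = ρ·(πd²/4)·L = 7850 × 22.062×10⁻⁶ m² × 1.3823 m = 0.23939 kg
f_n = ½√(k/m) = 0.5·√(5891.2/0.23939) = 0.5·√(24609) = 78.436 Hz

78.4 Hz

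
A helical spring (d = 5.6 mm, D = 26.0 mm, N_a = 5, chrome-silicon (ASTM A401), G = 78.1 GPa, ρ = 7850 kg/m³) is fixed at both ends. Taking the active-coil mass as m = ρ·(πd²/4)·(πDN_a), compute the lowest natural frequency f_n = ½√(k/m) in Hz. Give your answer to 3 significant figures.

588 Hz

k = Gd⁴/(8D³N_a) = (78.1×10³)(5.6⁴)/(8·26.0³·5) = 109.25 N/mm = 1.0925e+05 N/m
Wire length L = πDN_a = π·26.0·5 = 408.41 mm
m = ρ·(πd²/4)·L = 7850 × 24.63×10⁻⁶ m² × 0.40841 m = 0.078964 kg
f_n = ½√(k/m) = 0.5·√(1.0925e+05/0.078964) = 0.5·√(1.3835e+06) = 588.12 Hz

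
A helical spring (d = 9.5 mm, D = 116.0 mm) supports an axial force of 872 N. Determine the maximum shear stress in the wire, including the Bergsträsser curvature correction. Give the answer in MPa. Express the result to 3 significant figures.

Spring index C = D/d = 116.0/9.5 = 12.2105
K_B = (4C+2)/(4C−3) = 50.842/45.842 = 1.1091
τ₀ = 8FD/(πd³) = 8·872·116.0/(π·9.5³) = 809216/2693.5 = 300.43 MPa
τ_max = K·τ₀ = 1.1091 × 300.43 = 333.2 MPa

333 MPa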